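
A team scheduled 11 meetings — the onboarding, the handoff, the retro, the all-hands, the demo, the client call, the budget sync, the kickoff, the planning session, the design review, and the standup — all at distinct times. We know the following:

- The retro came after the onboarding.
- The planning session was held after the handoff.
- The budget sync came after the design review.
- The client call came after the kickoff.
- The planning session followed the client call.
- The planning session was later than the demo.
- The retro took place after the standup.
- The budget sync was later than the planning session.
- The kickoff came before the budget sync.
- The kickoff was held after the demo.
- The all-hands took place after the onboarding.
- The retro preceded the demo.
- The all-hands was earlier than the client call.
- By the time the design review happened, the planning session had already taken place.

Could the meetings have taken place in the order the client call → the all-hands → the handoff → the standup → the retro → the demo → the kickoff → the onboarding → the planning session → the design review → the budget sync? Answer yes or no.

no

The constraints require the onboarding before the all-hands, but in the proposed sequence the all-hands appears ahead of the onboarding. That one violation is enough.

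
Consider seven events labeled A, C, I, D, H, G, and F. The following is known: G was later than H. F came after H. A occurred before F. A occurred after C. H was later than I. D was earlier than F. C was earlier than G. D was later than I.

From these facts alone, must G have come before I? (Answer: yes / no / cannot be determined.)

Tracing the constraints gives I → H → G, so I must come before G.
That means G cannot be before I.

no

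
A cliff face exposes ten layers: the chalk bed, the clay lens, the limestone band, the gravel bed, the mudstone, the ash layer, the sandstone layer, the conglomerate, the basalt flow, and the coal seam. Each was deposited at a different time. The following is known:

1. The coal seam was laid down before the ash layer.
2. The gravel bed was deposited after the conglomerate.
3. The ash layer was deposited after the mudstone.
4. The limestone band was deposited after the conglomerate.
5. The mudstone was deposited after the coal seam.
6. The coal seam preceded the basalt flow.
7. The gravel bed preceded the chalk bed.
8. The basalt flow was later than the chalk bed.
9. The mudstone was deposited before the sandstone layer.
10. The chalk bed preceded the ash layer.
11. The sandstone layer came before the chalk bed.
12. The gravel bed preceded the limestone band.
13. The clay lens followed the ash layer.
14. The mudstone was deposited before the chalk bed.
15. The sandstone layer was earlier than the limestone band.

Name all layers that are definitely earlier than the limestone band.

Directly stated before the limestone band: the conglomerate, the gravel bed, and the sandstone layer.
The coal seam reaches the limestone band via the coal seam → the mudstone → the sandstone layer → the limestone band.
The mudstone reaches the limestone band via the mudstone → the sandstone layer → the limestone band.

the coal seam, the conglomerate, the gravel bed, the mudstone, the sandstone layer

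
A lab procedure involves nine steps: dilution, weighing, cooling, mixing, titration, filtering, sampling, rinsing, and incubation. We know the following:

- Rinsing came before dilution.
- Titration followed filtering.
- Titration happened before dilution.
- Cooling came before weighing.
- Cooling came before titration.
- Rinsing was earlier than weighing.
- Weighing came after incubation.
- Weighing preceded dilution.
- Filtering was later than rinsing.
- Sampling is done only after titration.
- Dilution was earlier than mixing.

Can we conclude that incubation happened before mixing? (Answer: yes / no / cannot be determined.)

Chain the constraints: incubation → weighing → dilution → mixing. Each link is directly stated, so incubation comes before mixing.

yes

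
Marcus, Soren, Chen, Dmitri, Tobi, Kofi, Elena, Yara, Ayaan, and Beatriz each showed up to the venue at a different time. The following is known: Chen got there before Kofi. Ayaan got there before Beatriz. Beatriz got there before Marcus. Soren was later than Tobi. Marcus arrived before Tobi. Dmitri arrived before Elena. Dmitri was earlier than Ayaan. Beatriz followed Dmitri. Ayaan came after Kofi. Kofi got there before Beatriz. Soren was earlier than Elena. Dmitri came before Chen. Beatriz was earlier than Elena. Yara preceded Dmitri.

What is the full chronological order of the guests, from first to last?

The constraints fix every adjacent pair, so only one ordering works:
Yara → Dmitri → Chen → Kofi → Ayaan → Beatriz → Marcus → Tobi → Soren → Elena.

Yara, Dmitri, Chen, Kofi, Ayaan, Beatriz, Marcus, Tobi, Soren, Elena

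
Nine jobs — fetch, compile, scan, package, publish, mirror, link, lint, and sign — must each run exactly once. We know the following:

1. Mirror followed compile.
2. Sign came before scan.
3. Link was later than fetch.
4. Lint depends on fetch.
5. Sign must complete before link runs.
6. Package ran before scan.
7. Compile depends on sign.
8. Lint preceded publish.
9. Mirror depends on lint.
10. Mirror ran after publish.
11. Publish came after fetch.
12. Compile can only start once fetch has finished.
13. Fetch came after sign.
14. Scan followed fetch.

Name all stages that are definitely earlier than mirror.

Directly stated before mirror: compile, lint, and publish.
Fetch reaches mirror via fetch → compile → mirror.
Sign reaches mirror via sign → compile → mirror.
No chain forces package (or any of the others) ahead of mirror.

compile, fetch, lint, publish, sign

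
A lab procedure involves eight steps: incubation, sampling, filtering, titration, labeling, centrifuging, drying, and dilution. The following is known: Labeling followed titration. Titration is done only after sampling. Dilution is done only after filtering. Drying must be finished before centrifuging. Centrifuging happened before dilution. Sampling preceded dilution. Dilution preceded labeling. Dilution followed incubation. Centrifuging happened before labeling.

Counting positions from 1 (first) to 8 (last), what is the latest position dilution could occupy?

7

Dilution must come before labeling — 1 step forced after it.
Everything else can be placed before dilution in some valid order, so dilution can sit as late as position 8 − 1 = 7.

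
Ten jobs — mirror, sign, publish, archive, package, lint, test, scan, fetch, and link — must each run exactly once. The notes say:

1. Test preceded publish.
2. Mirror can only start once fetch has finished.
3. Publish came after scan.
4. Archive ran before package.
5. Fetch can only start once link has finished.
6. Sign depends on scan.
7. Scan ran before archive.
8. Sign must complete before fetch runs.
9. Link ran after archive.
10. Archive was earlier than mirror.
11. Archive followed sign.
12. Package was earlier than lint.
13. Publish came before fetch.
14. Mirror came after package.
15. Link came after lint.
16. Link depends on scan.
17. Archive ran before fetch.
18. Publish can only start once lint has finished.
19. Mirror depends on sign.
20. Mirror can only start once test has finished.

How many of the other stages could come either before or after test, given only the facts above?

Forced after test: fetch, mirror, and publish.
That leaves archive, link, lint, package, scan, and sign with no forced order relative to test — 6.

6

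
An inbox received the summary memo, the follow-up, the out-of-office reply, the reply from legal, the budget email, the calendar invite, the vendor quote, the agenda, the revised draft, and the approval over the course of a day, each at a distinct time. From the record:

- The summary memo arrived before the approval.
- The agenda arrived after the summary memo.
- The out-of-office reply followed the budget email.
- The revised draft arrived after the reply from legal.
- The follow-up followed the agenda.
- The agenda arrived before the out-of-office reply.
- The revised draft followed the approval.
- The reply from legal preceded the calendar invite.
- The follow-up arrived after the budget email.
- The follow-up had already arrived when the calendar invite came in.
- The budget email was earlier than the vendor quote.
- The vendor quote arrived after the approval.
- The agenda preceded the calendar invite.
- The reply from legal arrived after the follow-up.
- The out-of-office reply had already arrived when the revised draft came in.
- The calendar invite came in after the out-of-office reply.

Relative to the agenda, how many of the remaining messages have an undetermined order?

3

Forced before the agenda: the summary memo; forced after the agenda: the calendar invite, the follow-up, the out-of-office reply, the reply from legal, and the revised draft.
That leaves the approval, the budget email, and the vendor quote with no forced order relative to the agenda — 3.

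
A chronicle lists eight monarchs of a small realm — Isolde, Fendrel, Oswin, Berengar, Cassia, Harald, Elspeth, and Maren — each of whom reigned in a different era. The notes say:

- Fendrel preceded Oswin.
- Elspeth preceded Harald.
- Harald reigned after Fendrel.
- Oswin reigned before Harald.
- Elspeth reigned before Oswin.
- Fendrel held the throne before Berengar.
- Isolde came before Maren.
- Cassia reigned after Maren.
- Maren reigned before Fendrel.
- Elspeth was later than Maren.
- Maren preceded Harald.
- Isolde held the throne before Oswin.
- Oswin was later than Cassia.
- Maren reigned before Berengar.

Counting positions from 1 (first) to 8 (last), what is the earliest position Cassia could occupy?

3

Isolde and Maren must both come before Cassia — 2 forced predecessors.
Nothing else is forced ahead of Cassia, so their earliest slot is position 2 + 1 = 3.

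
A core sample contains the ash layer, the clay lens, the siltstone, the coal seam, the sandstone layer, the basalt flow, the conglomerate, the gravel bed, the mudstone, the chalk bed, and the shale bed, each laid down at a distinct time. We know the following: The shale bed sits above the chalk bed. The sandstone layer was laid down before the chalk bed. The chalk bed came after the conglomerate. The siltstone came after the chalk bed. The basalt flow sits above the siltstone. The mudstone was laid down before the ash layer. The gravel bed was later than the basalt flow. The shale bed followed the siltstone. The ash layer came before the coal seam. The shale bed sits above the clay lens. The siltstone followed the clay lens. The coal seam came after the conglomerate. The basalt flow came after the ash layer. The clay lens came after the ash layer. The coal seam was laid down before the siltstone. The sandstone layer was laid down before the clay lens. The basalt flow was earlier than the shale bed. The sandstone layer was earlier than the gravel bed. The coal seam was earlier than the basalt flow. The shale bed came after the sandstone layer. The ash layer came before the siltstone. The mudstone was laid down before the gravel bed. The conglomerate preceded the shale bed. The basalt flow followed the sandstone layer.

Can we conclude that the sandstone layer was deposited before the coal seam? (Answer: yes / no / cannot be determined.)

No chain of stated constraints runs from the sandstone layer to the coal seam, and none runs from the coal seam to the sandstone layer either.
So the relative order of the sandstone layer and the coal seam is not fixed by the given facts.

cannot be determined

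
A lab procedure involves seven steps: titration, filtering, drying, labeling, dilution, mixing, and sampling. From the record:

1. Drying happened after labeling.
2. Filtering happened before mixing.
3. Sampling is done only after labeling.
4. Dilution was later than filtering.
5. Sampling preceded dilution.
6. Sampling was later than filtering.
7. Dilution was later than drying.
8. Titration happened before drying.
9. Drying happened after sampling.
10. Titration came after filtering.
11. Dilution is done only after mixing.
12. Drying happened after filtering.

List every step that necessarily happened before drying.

Directly stated before drying: filtering, labeling, sampling, and titration.

filtering, labeling, sampling, titration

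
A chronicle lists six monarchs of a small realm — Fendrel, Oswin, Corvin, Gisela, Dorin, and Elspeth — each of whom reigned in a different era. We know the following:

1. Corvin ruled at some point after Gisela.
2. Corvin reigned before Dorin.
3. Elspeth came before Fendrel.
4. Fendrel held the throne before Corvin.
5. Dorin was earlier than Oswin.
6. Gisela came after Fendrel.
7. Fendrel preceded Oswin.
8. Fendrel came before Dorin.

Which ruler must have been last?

Every other ruler has a chain of constraints placing them before Oswin, so Oswin is last.

Oswin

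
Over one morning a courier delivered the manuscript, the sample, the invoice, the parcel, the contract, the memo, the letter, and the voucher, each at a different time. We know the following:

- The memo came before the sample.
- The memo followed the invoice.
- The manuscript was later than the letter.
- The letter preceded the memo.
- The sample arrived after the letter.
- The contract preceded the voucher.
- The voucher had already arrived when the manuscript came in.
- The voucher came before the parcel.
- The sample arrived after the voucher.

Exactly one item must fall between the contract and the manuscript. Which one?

Tracing the constraints gives the contract → the voucher → the manuscript, so the voucher sits after the contract and before the manuscript.
No other item is forced both after the contract and before the manuscript.

the voucher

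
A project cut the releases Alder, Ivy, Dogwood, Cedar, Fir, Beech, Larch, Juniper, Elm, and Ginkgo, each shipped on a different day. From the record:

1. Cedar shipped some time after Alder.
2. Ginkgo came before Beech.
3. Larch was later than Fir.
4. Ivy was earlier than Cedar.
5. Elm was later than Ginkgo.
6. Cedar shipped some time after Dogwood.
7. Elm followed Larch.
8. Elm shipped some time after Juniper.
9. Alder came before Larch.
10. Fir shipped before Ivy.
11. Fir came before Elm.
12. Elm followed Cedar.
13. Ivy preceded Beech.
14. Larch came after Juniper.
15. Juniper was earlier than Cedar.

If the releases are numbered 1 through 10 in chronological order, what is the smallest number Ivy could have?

Fir must come before Ivy — 1 forced predecessor.
Nothing else is forced ahead of Ivy, so its earliest slot is position 1 + 1 = 2.

2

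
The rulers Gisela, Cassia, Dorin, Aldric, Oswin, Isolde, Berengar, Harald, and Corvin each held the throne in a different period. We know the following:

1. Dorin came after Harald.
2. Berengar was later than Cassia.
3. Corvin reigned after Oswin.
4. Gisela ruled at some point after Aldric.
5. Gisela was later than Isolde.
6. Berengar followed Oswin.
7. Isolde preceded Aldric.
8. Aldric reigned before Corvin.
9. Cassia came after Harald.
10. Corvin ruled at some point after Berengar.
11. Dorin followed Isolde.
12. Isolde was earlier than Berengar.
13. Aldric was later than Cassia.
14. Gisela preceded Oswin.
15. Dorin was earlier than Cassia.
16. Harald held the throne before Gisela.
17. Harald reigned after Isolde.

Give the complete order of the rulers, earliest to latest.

The constraints fix every adjacent pair, so only one ordering works:
Isolde → Harald → Dorin → Cassia → Aldric → Gisela → Oswin → Berengar → Corvin.

Isolde, Harald, Dorin, Cassia, Aldric, Gisela, Oswin, Berengar, Corvin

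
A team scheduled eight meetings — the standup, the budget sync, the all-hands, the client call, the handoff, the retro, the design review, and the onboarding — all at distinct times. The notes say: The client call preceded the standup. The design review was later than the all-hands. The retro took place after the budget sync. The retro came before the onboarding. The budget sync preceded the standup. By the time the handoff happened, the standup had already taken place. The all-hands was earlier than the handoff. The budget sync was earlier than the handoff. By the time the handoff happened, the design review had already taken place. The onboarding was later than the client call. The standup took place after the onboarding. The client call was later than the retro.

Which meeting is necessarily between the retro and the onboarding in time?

Tracing the constraints gives the retro → the client call → the onboarding, so the client call sits after the retro and before the onboarding.
No other meeting is forced both after the retro and before the onboarding.

the client call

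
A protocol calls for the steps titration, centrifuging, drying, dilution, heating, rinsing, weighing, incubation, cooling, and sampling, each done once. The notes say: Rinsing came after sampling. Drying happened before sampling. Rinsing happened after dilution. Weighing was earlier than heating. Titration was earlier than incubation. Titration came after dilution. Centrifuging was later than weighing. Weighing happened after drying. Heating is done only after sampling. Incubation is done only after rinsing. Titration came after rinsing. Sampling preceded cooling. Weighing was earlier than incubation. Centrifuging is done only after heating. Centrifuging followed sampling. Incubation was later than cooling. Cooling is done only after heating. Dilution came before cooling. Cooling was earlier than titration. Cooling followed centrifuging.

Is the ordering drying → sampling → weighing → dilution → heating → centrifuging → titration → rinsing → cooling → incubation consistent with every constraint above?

no

The constraints require rinsing before titration, but in the proposed sequence titration appears ahead of rinsing. That one violation is enough.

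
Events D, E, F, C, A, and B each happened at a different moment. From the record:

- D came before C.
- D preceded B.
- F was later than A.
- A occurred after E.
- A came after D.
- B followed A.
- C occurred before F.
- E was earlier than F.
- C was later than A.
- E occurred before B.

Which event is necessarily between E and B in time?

A

Tracing the constraints gives E → A → B, so A sits after E and before B.
No other event is forced both after E and before B.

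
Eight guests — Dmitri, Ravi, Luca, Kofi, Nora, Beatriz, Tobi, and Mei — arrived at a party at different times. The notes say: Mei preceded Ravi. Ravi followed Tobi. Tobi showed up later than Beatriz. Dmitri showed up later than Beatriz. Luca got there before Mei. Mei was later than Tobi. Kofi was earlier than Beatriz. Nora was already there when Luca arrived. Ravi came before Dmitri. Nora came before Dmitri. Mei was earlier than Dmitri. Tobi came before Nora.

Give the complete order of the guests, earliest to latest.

The constraints fix every adjacent pair, so only one ordering works:
Kofi → Beatriz → Tobi → Nora → Luca → Mei → Ravi → Dmitri.

Kofi, Beatriz, Tobi, Nora, Luca, Mei, Ravi, Dmitri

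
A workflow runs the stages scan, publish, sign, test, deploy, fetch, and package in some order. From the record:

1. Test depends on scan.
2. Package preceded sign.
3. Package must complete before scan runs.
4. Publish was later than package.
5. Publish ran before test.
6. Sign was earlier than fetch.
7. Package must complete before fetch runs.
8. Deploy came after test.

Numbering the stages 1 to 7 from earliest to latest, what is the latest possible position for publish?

Publish must come before deploy and test — 2 stages forced after it.
Everything else can be placed before publish in some valid order, so publish can sit as late as position 7 − 2 = 5.

5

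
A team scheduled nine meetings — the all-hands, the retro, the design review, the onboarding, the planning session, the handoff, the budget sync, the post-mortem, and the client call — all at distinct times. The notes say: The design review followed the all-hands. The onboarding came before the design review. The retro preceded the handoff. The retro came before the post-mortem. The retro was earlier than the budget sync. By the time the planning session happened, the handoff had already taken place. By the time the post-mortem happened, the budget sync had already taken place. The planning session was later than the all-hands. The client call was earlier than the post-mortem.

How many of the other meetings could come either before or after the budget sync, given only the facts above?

Forced before the budget sync: the retro; forced after the budget sync: the post-mortem.
That leaves the all-hands, the client call, the design review, the handoff, the onboarding, and the planning session with no forced order relative to the budget sync — 6.

6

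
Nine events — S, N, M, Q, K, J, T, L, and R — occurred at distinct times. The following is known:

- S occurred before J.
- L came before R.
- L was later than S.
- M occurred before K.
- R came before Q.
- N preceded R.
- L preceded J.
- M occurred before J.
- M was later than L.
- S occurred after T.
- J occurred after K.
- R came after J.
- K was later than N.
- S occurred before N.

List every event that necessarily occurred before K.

Directly stated before K: M and N.
L reaches K via L → M → K.
S reaches K via S → N → K.
T reaches K via T → S → N → K.
No chain forces J (or any of the others) ahead of K.

L, M, N, S, T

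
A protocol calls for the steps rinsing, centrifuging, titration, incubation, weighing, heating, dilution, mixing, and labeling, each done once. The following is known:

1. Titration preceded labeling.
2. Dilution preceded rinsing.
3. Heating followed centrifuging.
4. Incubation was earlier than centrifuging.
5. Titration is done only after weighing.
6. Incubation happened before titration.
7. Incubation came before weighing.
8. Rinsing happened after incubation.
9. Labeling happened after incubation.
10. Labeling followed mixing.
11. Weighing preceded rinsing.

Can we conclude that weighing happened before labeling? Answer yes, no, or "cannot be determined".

yes

Chain the constraints: weighing → titration → labeling. Each link is directly stated, so weighing comes before labeling.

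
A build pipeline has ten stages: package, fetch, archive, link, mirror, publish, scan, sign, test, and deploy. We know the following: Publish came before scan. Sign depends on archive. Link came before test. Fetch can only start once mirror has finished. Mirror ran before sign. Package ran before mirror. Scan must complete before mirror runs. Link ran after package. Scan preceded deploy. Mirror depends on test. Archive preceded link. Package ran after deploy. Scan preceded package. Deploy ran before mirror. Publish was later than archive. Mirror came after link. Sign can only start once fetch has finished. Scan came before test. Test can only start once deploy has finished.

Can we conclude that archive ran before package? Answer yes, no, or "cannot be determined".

Chain the constraints: archive → publish → scan → package. Each link is directly stated, so archive comes before package.

yes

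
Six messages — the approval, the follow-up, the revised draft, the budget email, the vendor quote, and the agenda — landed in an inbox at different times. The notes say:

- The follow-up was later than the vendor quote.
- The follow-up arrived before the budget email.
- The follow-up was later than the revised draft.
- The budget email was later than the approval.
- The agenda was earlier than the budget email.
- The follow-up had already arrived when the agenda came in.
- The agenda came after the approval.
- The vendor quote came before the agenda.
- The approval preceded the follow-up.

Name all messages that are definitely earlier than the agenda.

the approval, the follow-up, the revised draft, the vendor quote

Directly stated before the agenda: the approval, the follow-up, and the vendor quote.
The revised draft reaches the agenda via the revised draft → the follow-up → the agenda.
No chain forces the budget email ahead of the agenda.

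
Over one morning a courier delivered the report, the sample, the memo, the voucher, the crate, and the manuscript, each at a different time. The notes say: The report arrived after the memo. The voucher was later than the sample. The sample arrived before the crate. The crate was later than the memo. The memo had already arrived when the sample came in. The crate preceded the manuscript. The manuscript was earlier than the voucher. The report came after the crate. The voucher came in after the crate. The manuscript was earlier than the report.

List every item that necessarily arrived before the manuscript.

the crate, the memo, the sample

Directly stated before the manuscript: the crate.
The memo reaches the manuscript via the memo → the crate → the manuscript.
The sample reaches the manuscript via the sample → the crate → the manuscript.
No chain forces the voucher (or any of the others) ahead of the manuscript.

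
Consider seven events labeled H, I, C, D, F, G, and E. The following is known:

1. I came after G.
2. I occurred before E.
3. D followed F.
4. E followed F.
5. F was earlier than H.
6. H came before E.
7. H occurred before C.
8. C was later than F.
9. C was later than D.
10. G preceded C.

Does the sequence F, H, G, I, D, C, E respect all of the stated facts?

yes

Check each stated constraint against the proposed order — e.g. H is ahead of E; F is ahead of E. Every pair is in the required order; nothing is violated.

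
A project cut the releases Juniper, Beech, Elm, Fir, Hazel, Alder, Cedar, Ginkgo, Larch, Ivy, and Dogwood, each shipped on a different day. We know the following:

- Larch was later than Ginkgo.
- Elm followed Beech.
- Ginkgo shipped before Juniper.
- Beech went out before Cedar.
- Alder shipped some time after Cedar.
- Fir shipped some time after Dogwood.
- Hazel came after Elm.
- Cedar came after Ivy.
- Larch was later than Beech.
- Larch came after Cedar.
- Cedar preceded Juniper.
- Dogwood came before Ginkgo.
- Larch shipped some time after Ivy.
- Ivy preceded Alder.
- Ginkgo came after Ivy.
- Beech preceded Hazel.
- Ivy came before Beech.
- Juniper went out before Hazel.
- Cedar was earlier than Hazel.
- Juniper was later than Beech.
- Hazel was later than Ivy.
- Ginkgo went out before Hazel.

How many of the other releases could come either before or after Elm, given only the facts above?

7

Forced before Elm: Beech and Ivy; forced after Elm: Hazel.
That leaves Alder, Cedar, Dogwood, Fir, Ginkgo, Juniper, and Larch with no forced order relative to Elm — 7.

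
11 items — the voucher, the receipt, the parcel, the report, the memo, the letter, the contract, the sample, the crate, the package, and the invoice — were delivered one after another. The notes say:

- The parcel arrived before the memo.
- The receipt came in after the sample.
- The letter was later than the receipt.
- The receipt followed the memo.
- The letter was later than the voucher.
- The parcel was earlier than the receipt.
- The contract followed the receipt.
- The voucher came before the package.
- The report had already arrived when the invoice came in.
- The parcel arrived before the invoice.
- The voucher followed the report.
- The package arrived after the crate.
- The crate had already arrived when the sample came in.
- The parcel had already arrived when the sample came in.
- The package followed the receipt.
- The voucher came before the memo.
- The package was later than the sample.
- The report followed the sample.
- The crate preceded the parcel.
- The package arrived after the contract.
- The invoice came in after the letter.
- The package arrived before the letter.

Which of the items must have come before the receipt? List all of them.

Directly stated before the receipt: the memo, the parcel, and the sample.
The crate reaches the receipt via the crate → the parcel → the receipt.
The report reaches the receipt via the report → the voucher → the memo → the receipt.
The voucher reaches the receipt via the voucher → the memo → the receipt.
No chain forces the letter (or any of the others) ahead of the receipt.

the crate, the memo, the parcel, the report, the sample, the voucher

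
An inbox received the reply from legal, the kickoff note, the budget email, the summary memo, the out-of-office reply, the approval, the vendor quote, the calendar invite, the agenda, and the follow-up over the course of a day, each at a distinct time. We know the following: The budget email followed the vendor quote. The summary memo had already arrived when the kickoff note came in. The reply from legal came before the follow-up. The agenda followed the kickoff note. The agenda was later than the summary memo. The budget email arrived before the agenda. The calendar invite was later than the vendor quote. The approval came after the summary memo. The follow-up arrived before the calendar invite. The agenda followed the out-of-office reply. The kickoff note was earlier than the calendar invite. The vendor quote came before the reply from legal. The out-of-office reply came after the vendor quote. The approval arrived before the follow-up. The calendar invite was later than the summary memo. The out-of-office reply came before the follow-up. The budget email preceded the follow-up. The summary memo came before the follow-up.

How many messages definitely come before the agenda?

Directly stated before the agenda: the budget email, the kickoff note, the out-of-office reply, and the summary memo.
The vendor quote reaches the agenda via the vendor quote → the out-of-office reply → the agenda.
No chain forces the follow-up (or any of the others) ahead of the agenda.
That's the budget email, the kickoff note, the out-of-office reply, the summary memo, and the vendor quote — 5 in all.

5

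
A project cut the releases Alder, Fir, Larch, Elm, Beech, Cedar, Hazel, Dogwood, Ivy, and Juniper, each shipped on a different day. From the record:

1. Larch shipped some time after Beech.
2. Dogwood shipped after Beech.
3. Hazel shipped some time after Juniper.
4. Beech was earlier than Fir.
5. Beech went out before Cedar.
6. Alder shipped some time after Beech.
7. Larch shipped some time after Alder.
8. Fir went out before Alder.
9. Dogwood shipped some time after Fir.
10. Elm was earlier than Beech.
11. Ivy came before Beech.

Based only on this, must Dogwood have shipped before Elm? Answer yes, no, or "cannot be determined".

no

Tracing the constraints gives Elm → Beech → Dogwood, so Elm must come before Dogwood.
That means Dogwood cannot be before Elm.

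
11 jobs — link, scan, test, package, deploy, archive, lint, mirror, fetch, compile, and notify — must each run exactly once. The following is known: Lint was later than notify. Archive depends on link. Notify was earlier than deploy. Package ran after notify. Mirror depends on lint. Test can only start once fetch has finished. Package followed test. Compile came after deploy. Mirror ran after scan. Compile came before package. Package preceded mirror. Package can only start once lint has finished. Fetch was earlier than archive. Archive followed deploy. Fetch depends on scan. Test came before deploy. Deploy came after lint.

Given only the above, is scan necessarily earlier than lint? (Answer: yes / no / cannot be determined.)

No chain of stated constraints runs from scan to lint, and none runs from lint to scan either.
So the relative order of scan and lint is not fixed by the given facts.

cannot be determined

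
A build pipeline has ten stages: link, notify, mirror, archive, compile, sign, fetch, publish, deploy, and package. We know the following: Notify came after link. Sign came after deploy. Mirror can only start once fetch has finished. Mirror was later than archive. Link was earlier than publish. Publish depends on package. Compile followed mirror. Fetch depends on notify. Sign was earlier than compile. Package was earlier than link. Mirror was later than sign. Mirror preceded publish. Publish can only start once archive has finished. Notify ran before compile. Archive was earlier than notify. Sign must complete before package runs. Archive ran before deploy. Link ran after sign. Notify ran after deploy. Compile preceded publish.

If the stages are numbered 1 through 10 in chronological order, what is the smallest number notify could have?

6

Archive, deploy, link, package, and sign must all come before notify — 5 forced predecessors.
Nothing else is forced ahead of notify, so its earliest slot is position 5 + 1 = 6.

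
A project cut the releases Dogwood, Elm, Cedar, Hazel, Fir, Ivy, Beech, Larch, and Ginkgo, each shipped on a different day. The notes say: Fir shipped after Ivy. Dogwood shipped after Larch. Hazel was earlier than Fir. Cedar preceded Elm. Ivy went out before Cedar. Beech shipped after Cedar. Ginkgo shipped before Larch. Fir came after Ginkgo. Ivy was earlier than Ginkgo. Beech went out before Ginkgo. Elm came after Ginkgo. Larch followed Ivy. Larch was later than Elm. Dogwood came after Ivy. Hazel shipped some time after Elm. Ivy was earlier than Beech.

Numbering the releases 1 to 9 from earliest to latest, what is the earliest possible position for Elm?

Beech, Cedar, Ginkgo, and Ivy must all come before Elm — 4 forced predecessors.
Nothing else is forced ahead of Elm, so its earliest slot is position 4 + 1 = 5.

5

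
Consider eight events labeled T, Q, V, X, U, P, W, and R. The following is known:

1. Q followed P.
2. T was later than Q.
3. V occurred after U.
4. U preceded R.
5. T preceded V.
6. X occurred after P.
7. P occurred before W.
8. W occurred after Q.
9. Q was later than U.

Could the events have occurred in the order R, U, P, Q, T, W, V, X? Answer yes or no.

The constraints require U before R, but in the proposed sequence R appears ahead of U. That one violation is enough.

no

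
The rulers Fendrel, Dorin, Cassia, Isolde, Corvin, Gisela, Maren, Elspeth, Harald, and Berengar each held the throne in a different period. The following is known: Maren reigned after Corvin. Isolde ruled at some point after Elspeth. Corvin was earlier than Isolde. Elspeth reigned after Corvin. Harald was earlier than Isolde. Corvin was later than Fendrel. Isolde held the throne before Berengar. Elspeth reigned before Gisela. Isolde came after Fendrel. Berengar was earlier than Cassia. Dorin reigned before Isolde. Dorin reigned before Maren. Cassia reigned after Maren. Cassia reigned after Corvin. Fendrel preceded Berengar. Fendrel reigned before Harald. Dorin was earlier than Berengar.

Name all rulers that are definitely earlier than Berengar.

Directly stated before Berengar: Dorin, Fendrel, and Isolde.
Corvin reaches Berengar via Corvin → Isolde → Berengar.
Elspeth reaches Berengar via Elspeth → Isolde → Berengar.
Harald reaches Berengar via Harald → Isolde → Berengar.

Corvin, Dorin, Elspeth, Fendrel, Harald, Isolde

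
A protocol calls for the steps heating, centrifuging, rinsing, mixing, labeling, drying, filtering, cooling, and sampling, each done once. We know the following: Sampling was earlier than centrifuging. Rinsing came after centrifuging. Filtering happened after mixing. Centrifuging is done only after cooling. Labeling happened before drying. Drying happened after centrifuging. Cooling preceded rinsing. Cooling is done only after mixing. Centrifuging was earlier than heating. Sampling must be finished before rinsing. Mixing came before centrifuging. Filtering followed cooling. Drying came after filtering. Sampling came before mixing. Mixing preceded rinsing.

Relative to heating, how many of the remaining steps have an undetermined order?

Forced before heating: centrifuging, cooling, mixing, and sampling.
That leaves drying, filtering, labeling, and rinsing with no forced order relative to heating — 4.

4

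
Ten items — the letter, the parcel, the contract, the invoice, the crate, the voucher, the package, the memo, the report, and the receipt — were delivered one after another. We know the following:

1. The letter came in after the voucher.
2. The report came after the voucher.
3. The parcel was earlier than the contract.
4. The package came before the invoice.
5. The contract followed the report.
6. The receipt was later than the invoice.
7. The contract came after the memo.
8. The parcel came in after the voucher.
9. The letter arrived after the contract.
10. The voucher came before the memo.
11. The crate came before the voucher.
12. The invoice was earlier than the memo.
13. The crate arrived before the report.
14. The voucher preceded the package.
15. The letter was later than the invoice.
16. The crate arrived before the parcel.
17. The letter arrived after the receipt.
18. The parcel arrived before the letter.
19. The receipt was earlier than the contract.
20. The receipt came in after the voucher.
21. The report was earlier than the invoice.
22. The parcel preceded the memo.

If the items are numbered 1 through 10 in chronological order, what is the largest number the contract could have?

The contract must come before the letter — 1 item forced after it.
Everything else can be placed before the contract in some valid order, so the contract can sit as late as position 10 − 1 = 9.

9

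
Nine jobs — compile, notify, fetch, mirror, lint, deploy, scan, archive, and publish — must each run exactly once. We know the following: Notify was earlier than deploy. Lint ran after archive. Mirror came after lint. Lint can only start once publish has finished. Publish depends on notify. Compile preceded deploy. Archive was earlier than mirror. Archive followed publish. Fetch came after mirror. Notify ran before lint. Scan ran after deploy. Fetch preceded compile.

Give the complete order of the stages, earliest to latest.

The constraints fix every adjacent pair, so only one ordering works:
notify → publish → archive → lint → mirror → fetch → compile → deploy → scan.

notify, publish, archive, lint, mirror, fetch, compile, deploy, scan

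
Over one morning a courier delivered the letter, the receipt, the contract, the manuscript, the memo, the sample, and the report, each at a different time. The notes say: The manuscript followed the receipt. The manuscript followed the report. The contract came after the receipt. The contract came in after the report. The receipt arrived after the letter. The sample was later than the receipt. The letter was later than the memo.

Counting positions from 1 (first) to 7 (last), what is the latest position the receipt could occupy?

The receipt must come before the contract, the manuscript, and the sample — 3 items forced after it.
Everything else can be placed before the receipt in some valid order, so the receipt can sit as late as position 7 − 3 = 4.

4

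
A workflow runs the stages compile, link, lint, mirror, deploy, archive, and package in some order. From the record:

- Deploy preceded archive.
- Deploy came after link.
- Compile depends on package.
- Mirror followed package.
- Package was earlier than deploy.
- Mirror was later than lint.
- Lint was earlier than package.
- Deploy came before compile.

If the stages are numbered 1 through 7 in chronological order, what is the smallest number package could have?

Lint must come before package — 1 forced predecessor.
Nothing else is forced ahead of package, so its earliest slot is position 1 + 1 = 2.

2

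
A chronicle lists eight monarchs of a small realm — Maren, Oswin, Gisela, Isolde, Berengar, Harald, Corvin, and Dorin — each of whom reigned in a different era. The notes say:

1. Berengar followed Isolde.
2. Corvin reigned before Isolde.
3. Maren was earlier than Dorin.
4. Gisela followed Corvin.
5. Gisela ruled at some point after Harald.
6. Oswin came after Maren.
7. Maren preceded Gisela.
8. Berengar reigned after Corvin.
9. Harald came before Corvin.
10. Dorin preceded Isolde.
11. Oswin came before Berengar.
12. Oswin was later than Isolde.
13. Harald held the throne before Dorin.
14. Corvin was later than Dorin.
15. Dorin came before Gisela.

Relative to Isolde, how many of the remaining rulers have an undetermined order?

Forced before Isolde: Corvin, Dorin, Harald, and Maren; forced after Isolde: Berengar and Oswin.
That leaves Gisela with no forced order relative to Isolde — 1.

1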